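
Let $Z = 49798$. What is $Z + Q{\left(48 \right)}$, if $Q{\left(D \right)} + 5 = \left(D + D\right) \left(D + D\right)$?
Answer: $59009$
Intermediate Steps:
$Q{\left(D \right)} = -5 + 4 D^{2}$ ($Q{\left(D \right)} = -5 + \left(D + D\right) \left(D + D\right) = -5 + 2 D 2 D = -5 + 4 D^{2}$)
$Z + Q{\left(48 \right)} = 49798 - \left(5 - 4 \cdot 48^{2}\right) = 49798 + \left(-5 + 4 \cdot 2304\right) = 49798 + \left(-5 + 9216\right) = 49798 + 9211 = 59009$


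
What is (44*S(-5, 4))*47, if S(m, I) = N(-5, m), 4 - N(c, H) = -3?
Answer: 14476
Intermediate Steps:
N(c, H) = 7 (N(c, H) = 4 - 1*(-3) = 4 + 3 = 7)
S(m, I) = 7
(44*S(-5, 4))*47 = (44*7)*47 = 308*47 = 14476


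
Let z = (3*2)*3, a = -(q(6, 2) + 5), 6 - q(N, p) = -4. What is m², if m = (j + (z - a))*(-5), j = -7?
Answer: 16900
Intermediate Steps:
q(N, p) = 10 (q(N, p) = 6 - 1*(-4) = 6 + 4 = 10)
a = -15 (a = -(10 + 5) = -1*15 = -15)
z = 18 (z = 6*3 = 18)
m = -130 (m = (-7 + (18 - 1*(-15)))*(-5) = (-7 + (18 + 15))*(-5) = (-7 + 33)*(-5) = 26*(-5) = -130)
m² = (-130)² = 16900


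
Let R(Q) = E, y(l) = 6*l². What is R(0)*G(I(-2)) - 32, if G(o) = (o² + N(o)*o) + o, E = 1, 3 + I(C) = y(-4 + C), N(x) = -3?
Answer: 44911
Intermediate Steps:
I(C) = -3 + 6*(-4 + C)²
R(Q) = 1
G(o) = o² - 2*o (G(o) = (o² - 3*o) + o = o² - 2*o)
R(0)*G(I(-2)) - 32 = 1*((-3 + 6*(-4 - 2)²)*(-2 + (-3 + 6*(-4 - 2)²))) - 32 = 1*((-3 + 6*(-6)²)*(-2 + (-3 + 6*(-6)²))) - 32 = 1*((-3 + 6*36)*(-2 + (-3 + 6*36))) - 32 = 1*((-3 + 216)*(-2 + (-3 + 216))) - 32 = 1*(213*(-2 + 213)) - 32 = 1*(213*211) - 32 = 1*44943 - 32 = 44943 - 32 = 44911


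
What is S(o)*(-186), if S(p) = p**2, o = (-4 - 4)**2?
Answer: -761856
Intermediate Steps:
o = 64 (o = (-8)**2 = 64)
S(o)*(-186) = 64**2*(-186) = 4096*(-186) = -761856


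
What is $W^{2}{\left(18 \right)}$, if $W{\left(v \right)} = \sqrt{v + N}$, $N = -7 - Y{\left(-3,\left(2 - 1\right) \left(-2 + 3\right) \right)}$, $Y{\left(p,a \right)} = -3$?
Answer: $14$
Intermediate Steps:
$N = -4$ ($N = -7 - -3 = -7 + 3 = -4$)
$W{\left(v \right)} = \sqrt{-4 + v}$ ($W{\left(v \right)} = \sqrt{v - 4} = \sqrt{-4 + v}$)
$W^{2}{\left(18 \right)} = \left(\sqrt{-4 + 18}\right)^{2} = \left(\sqrt{14}\right)^{2} = 14$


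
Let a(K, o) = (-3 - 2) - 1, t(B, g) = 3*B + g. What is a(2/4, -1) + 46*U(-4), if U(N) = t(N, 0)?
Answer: -558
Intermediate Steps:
t(B, g) = g + 3*B
a(K, o) = -6 (a(K, o) = -5 - 1 = -6)
U(N) = 3*N (U(N) = 0 + 3*N = 3*N)
a(2/4, -1) + 46*U(-4) = -6 + 46*(3*(-4)) = -6 + 46*(-12) = -6 - 552 = -558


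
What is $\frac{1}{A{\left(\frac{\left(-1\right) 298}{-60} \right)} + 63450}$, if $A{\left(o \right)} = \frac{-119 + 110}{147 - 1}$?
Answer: $\frac{146}{9263691} \approx 1.576 \cdot 10^{-5}$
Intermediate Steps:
$A{\left(o \right)} = - \frac{9}{146}$
$\frac{1}{A{\left(\frac{\left(-1\right) 298}{-60} \right)} + 63450} = \frac{1}{- \frac{9}{146} + 63450} = \frac{1}{\frac{9263691}{146}} = \frac{146}{9263691}$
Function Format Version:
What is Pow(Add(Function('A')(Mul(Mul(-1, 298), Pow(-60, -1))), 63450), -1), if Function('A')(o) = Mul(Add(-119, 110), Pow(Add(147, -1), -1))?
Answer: Rational(146, 9263691) ≈ 1.5760e-5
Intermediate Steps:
Function('A')(o) = Rational(-9, 146) (Function('A')(o) = Mul(-9, Pow(146, -1)) = Mul(-9, Rational(1, 146)) = Rational(-9, 146))
Pow(Add(Function('A')(Mul(Mul(-1, 298), Pow(-60, -1))), 63450), -1) = Pow(Add(Rational(-9, 146), 63450), -1) = Pow(Rational(9263691, 146), -1) = Rational(146, 9263691)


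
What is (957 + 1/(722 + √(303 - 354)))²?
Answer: 2*(-238686051863*I + 661243935*√51)/(-521233*I + 1444*√51) ≈ 9.1585e+5 - 0.026215*I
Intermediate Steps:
(957 + 1/(722 + √(303 - 354)))² = (957 + 1/(722 + √(-51)))² = (957 + 1/(722 + I*√51))²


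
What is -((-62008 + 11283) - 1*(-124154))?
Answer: -73429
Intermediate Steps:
-((-62008 + 11283) - 1*(-124154)) = -(-50725 + 124154) = -1*73429 = -73429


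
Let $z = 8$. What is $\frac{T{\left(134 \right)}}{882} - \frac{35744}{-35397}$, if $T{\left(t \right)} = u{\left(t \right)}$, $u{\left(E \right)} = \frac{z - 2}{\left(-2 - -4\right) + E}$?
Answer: $\frac{238209815}{235885608} \approx 1.0099$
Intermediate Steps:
$u{\left(E \right)} = \frac{6}{2 + E}$ ($u{\left(E \right)} = \frac{8 - 2}{\left(-2 - -4\right) + E} = \frac{6}{\left(-2 + 4\right) + E} = \frac{6}{2 + E}$)
$T{\left(t \right)} = \frac{6}{2 + t}$
$\frac{T{\left(134 \right)}}{882} - \frac{35744}{-35397} = \frac{6 \frac{1}{2 + 134}}{882} - \frac{35744}{-35397} = \frac{6}{136} \cdot \frac{1}{882} - - \frac{35744}{35397} = 6 \cdot \frac{1}{136} \cdot \frac{1}{882} + \frac{35744}{35397} = \frac{3}{68} \cdot \frac{1}{882} + \frac{35744}{35397} = \frac{1}{19992} + \frac{35744}{35397} = \frac{238209815}{235885608}$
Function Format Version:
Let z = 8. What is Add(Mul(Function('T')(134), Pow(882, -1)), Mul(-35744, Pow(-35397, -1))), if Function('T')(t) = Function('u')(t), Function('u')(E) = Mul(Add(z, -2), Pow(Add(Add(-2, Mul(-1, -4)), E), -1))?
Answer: Rational(238209815, 235885608) ≈ 1.0099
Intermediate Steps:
Function('u')(E) = Mul(6, Pow(Add(2, E), -1)) (Function('u')(E) = Mul(Add(8, -2), Pow(Add(Add(-2, Mul(-1, -4)), E), -1)) = Mul(6, Pow(Add(Add(-2, 4), E), -1)) = Mul(6, Pow(Add(2, E), -1)))
Function('T')(t) = Mul(6, Pow(Add(2, t), -1))
Add(Mul(Function('T')(134), Pow(882, -1)), Mul(-35744, Pow(-35397, -1))) = Add(Mul(Mul(6, Pow(Add(2, 134), -1)), Pow(882, -1)), Mul(-35744, Pow(-35397, -1))) = Add(Mul(Mul(6, Pow(136, -1)), Rational(1, 882)), Mul(-35744, Rational(-1, 35397))) = Add(Mul(Mul(6, Rational(1, 136)), Rational(1, 882)), Rational(35744, 35397)) = Add(Mul(Rational(3, 68), Rational(1, 882)), Rational(35744, 35397)) = Add(Rational(1, 19992), Rational(35744, 35397)) = Rational(238209815, 235885608)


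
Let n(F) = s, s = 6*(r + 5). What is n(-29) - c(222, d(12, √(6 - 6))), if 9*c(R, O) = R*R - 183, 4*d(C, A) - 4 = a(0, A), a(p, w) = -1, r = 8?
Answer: -16133/3 ≈ -5377.7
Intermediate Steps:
d(C, A) = ¾ (d(C, A) = 1 + (¼)*(-1) = 1 - ¼ = ¾)
c(R, O) = -61/3 + R²/9 (c(R, O) = (R*R - 183)/9 = (R² - 183)/9 = (-183 + R²)/9 = -61/3 + R²/9)
s = 78 (s = 6*(8 + 5) = 6*13 = 78)
n(F) = 78
n(-29) - c(222, d(12, √(6 - 6))) = 78 - (-61/3 + (⅑)*222²) = 78 - (-61/3 + (⅑)*49284) = 78 - (-61/3 + 5476) = 78 - 1*16367/3 = 78 - 16367/3 = -16133/3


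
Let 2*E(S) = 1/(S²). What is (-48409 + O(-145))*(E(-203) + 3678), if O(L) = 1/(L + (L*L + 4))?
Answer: -306459856092104775/1721217512 ≈ -1.7805e+8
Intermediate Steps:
O(L) = 1/(4 + L + L²) (O(L) = 1/(L + (L² + 4)) = 1/(L + (4 + L²)) = 1/(4 + L + L²))
E(S) = 1/(2*S²) (E(S) = 1/(2*(S²)) = 1/(2*S²))
(-48409 + O(-145))*(E(-203) + 3678) = (-48409 + 1/(4 - 145 + (-145)²))*((½)/(-203)² + 3678) = (-48409 + 1/(4 - 145 + 21025))*((½)*(1/41209) + 3678) = (-48409 + 1/20884)*(1/82418 + 3678) = (-48409 + 1/20884)*(303133405/82418) = -1010973555/20884*303133405/82418 = -306459856092104775/1721217512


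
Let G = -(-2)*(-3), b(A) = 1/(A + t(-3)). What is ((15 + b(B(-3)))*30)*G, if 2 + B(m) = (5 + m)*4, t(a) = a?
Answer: -2760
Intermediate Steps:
B(m) = 18 + 4*m (B(m) = -2 + (5 + m)*4 = -2 + (20 + 4*m) = 18 + 4*m)
b(A) = 1/(-3 + A) (b(A) = 1/(A - 3) = 1/(-3 + A))
G = -6 (G = -1*6 = -6)
((15 + b(B(-3)))*30)*G = ((15 + 1/(-3 + (18 + 4*(-3))))*30)*(-6) = ((15 + 1/(-3 + (18 - 12)))*30)*(-6) = ((15 + 1/(-3 + 6))*30)*(-6) = ((15 + 1/3)*30)*(-6) = ((15 + ⅓)*30)*(-6) = ((46/3)*30)*(-6) = 460*(-6) = -2760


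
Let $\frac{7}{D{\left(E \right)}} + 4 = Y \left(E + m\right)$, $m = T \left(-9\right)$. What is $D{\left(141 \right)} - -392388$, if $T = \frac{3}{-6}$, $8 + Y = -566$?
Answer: $\frac{32772638141}{83521} \approx 3.9239 \cdot 10^{5}$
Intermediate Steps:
$Y = -574$ ($Y = -8 - 566 = -574$)
$T = - \frac{1}{2}$ ($T = 3 \left(- \frac{1}{6}\right) = - \frac{1}{2} \approx -0.5$)
$m = \frac{9}{2}$ ($m = \left(- \frac{1}{2}\right) \left(-9\right) = \frac{9}{2} \approx 4.5$)
$D{\left(E \right)} = \frac{7}{-2587 - 574 E}$ ($D{\left(E \right)} = \frac{7}{-4 - 574 \left(E + \frac{9}{2}\right)} = \frac{7}{-4 - 574 \left(\frac{9}{2} + E\right)} = \frac{7}{-4 - \left(2583 + 574 E\right)} = \frac{7}{-2587 - 574 E}$)
$D{\left(141 \right)} - -392388 = \frac{7}{-2587 - 80934} - -392388 = \frac{7}{-2587 - 80934} + 392388 = \frac{7}{-83521} + 392388 = 7 \left(- \frac{1}{83521}\right) + 392388 = - \frac{7}{83521} + 392388 = \frac{32772638141}{83521}$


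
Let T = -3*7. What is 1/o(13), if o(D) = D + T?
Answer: -⅛ ≈ -0.12500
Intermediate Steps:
T = -21
o(D) = -21 + D (o(D) = D - 21 = -21 + D)
1/o(13) = 1/(-21 + 13) = 1/(-8) = -⅛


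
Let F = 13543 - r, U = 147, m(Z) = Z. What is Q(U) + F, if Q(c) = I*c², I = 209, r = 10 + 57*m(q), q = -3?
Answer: 4529985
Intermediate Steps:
r = -161 (r = 10 + 57*(-3) = 10 - 171 = -161)
Q(c) = 209*c²
F = 13704 (F = 13543 - 1*(-161) = 13543 + 161 = 13704)
Q(U) + F = 209*147² + 13704 = 209*21609 + 13704 = 4516281 + 13704 = 4529985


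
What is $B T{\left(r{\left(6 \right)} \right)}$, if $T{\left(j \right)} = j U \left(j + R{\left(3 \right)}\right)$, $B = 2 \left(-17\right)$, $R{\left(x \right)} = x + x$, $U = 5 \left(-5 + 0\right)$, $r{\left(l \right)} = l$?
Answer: $61200$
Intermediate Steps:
$U = -25$ ($U = 5 \left(-5\right) = -25$)
$R{\left(x \right)} = 2 x$
$B = -34$
$T{\left(j \right)} = - 25 j \left(6 + j\right)$ ($T{\left(j \right)} = j \left(-25\right) \left(j + 2 \cdot 3\right) = - 25 j \left(j + 6\right) = - 25 j \left(6 + j\right)$)
$B T{\left(r{\left(6 \right)} \right)} = - 34 \left(\left(-25\right) 6 \left(6 + 6\right)\right) = - 34 \left(\left(-25\right) 6 \cdot 12\right) = \left(-34\right) \left(-1800\right) = 61200$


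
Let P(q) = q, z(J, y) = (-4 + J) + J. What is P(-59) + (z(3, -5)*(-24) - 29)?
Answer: -136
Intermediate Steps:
z(J, y) = -4 + 2*J
P(-59) + (z(3, -5)*(-24) - 29) = -59 + ((-4 + 2*3)*(-24) - 29) = -59 + ((-4 + 6)*(-24) - 29) = -59 + (2*(-24) - 29) = -59 + (-48 - 29) = -59 - 77 = -136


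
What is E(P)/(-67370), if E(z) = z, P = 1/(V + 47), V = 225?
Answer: -1/18324640 ≈ -5.4571e-8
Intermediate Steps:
P = 1/272 (P = 1/(225 + 47) = 1/272 ≈ 0.0036765)
E(P)/(-67370) = (1/272)/(-67370) = (1/272)*(-1/67370) = -1/18324640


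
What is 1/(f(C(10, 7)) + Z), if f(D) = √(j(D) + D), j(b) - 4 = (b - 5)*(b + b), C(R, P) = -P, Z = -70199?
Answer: -70199/4927899436 - √165/4927899436 ≈ -1.4248e-5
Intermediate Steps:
j(b) = 4 + 2*b*(-5 + b) (j(b) = 4 + (b - 5)*(b + b) = 4 + (-5 + b)*(2*b) = 4 + 2*b*(-5 + b))
f(D) = √(4 - 9*D + 2*D²) (f(D) = √((4 - 10*D + 2*D²) + D) = √(4 - 9*D + 2*D²))
1/(f(C(10, 7)) + Z) = 1/(√(4 - (-9)*7 + 2*(-1*7)²) - 70199) = 1/(√(4 - 9*(-7) + 2*(-7)²) - 70199) = 1/(√(4 + 63 + 2*49) - 70199) = 1/(√(4 + 63 + 98) - 70199) = 1/(√165 - 70199) = 1/(-70199 + √165)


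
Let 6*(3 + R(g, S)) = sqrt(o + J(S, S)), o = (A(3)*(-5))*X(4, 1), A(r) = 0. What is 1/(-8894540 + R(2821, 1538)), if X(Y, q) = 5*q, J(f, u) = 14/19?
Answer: -434561958/3865230021595193 - 3*sqrt(266)/27056610151166351 ≈ -1.1243e-7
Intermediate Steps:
J(f, u) = 14/19 (J(f, u) = 14*(1/19) = 14/19)
o = 0 (o = (0*(-5))*(5*1) = 0*5 = 0)
R(g, S) = -3 + sqrt(266)/114 (R(g, S) = -3 + sqrt(0 + 14/19)/6 = -3 + sqrt(14/19)/6 = -3 + (sqrt(266)/19)/6 = -3 + sqrt(266)/114)
1/(-8894540 + R(2821, 1538)) = 1/(-8894540 + (-3 + sqrt(266)/114)) = 1/(-8894543 + sqrt(266)/114)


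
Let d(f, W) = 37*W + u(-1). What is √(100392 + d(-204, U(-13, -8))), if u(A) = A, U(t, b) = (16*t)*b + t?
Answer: 3*√17942 ≈ 401.84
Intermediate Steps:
U(t, b) = t + 16*b*t (U(t, b) = 16*b*t + t = t + 16*b*t)
d(f, W) = -1 + 37*W (d(f, W) = 37*W - 1 = -1 + 37*W)
√(100392 + d(-204, U(-13, -8))) = √(100392 + (-1 + 37*(-13*(1 + 16*(-8))))) = √(100392 + (-1 + 37*(-13*(1 - 128)))) = √(100392 + (-1 + 37*(-13*(-127)))) = √(100392 + (-1 + 37*1651)) = √(100392 + (-1 + 61087)) = √(100392 + 61086) = √161478 = 3*√17942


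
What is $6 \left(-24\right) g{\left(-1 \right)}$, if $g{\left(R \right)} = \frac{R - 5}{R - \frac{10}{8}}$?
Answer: $-384$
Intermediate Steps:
$g{\left(R \right)} = \frac{-5 + R}{- \frac{5}{4} + R}$ ($g{\left(R \right)} = \frac{-5 + R}{R - \frac{5}{4}} = \frac{-5 + R}{- \frac{5}{4} + R}$)
$6 \left(-24\right) g{\left(-1 \right)} = 6 \left(-24\right) \frac{4 \left(-5 - 1\right)}{-5 + 4 \left(-1\right)} = - 144 \cdot 4 \frac{1}{-5 - 4} \left(-6\right) = - 144 \cdot 4 \frac{1}{-9} \left(-6\right) = - 144 \cdot 4 \left(- \frac{1}{9}\right) \left(-6\right) = \left(-144\right) \frac{8}{3} = -384$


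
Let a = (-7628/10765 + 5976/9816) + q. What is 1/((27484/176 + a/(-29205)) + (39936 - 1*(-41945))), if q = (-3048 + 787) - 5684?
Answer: 171448341900/14065181542137131 ≈ 1.2190e-5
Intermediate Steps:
q = -7945 (q = -2261 - 5684 = -7945)
a = -34981360692/4402885 (a = (-7628/10765 + 5976/9816) - 7945 = (-7628*1/10765 + 5976*(1/9816)) - 7945 = (-7628/10765 + 249/409) - 7945 = -439367/4402885 - 7945 = -34981360692/4402885 ≈ -7945.1)
1/((27484/176 + a/(-29205)) + (39936 - 1*(-41945))) = 1/((27484/176 - 34981360692/4402885/(-29205)) + (39936 - 1*(-41945))) = 1/((27484*(1/176) - 34981360692/4402885*(-1/29205)) + (39936 + 41945)) = 1/((6871/44 + 11660453564/42862085475) + 81881) = 1/(26819859023231/171448341900 + 81881) = 1/(14065181542137131/171448341900) = 171448341900/14065181542137131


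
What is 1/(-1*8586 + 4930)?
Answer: -1/3656 ≈ -0.00027352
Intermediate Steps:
1/(-1*8586 + 4930) = 1/(-8586 + 4930) = 1/(-3656) = -1/3656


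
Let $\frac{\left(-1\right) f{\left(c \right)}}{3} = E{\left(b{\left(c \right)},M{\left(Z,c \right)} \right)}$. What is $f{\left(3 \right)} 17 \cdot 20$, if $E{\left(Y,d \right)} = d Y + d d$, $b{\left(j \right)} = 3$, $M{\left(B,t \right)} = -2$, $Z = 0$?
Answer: $2040$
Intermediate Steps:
$E{\left(Y,d \right)} = d^{2} + Y d$ ($E{\left(Y,d \right)} = Y d + d^{2} = d^{2} + Y d$)
$f{\left(c \right)} = 6$ ($f{\left(c \right)} = - 3 \left(- 2 \left(3 - 2\right)\right) = - 3 \left(\left(-2\right) 1\right) = \left(-3\right) \left(-2\right) = 6$)
$f{\left(3 \right)} 17 \cdot 20 = 6 \cdot 17 \cdot 20 = 102 \cdot 20 = 2040$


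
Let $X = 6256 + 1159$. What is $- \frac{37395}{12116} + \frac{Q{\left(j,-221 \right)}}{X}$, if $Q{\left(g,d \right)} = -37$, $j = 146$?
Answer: $- \frac{277732217}{89840140} \approx -3.0914$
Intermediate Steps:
$X = 7415$
$- \frac{37395}{12116} + \frac{Q{\left(j,-221 \right)}}{X} = - \frac{37395}{12116} - \frac{37}{7415} = - \frac{277732217}{89840140}$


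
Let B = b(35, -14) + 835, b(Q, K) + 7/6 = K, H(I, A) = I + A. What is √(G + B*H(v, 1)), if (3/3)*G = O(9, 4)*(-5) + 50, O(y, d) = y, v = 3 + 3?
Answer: √206778/6 ≈ 75.788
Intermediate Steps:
v = 6
H(I, A) = A + I
b(Q, K) = -7/6 + K
B = 4919/6 (B = (-7/6 - 14) + 835 = -91/6 + 835 = 4919/6 ≈ 819.83)
G = 5 (G = 9*(-5) + 50 = -45 + 50 = 5)
√(G + B*H(v, 1)) = √(5 + 4919*(1 + 6)/6) = √(5 + (4919/6)*7) = √(5 + 34433/6) = √(34463/6) = √206778/6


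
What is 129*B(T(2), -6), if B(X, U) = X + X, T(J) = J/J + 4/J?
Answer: 774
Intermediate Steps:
T(J) = 1 + 4/J
B(X, U) = 2*X
129*B(T(2), -6) = 129*(2*((4 + 2)/2)) = 129*(2*((½)*6)) = 129*(2*3) = 129*6 = 774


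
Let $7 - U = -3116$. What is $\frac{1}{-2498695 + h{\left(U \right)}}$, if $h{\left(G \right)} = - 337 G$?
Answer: $- \frac{1}{3551146} \approx -2.816 \cdot 10^{-7}$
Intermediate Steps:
$U = 3123$ ($U = 7 - -3116 = 7 + 3116 = 3123$)
$\frac{1}{-2498695 + h{\left(U \right)}} = \frac{1}{-2498695 - 1052451} = \frac{1}{-3551146} = - \frac{1}{3551146}$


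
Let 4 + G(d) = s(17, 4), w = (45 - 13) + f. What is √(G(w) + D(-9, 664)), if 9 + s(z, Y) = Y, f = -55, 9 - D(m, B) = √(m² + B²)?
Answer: I*440977^(¼) ≈ 25.769*I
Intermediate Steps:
D(m, B) = 9 - √(B² + m²) (D(m, B) = 9 - √(m² + B²) = 9 - √(B² + m²))
s(z, Y) = -9 + Y
w = -23 (w = (45 - 13) - 55 = 32 - 55 = -23)
G(d) = -9 (G(d) = -4 + (-9 + 4) = -4 - 5 = -9)
√(G(w) + D(-9, 664)) = √(-9 + (9 - √(664² + (-9)²))) = √(-9 + (9 - √(440896 + 81))) = √(-9 + (9 - √440977)) = √(-√440977) = I*440977^(¼)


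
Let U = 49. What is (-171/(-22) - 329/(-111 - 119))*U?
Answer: 570458/1265 ≈ 450.96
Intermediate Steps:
(-171/(-22) - 329/(-111 - 119))*U = (-171/(-22) - 329/(-111 - 119))*49 = (-171*(-1/22) - 329/(-230))*49 = (171/22 - 329*(-1/230))*49 = (171/22 + 329/230)*49 = (11642/1265)*49 = 570458/1265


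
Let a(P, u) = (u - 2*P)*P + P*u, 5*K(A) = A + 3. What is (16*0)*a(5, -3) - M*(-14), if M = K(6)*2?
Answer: 252/5 ≈ 50.400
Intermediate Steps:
K(A) = ⅗ + A/5 (K(A) = (A + 3)/5 = (3 + A)/5 = ⅗ + A/5)
a(P, u) = P*u + P*(u - 2*P) (a(P, u) = P*(u - 2*P) + P*u = P*u + P*(u - 2*P))
M = 18/5 (M = (⅗ + (⅕)*6)*2 = (⅗ + 6/5)*2 = (9/5)*2 = 18/5 ≈ 3.6000)
(16*0)*a(5, -3) - M*(-14) = (16*0)*(2*5*(-3 - 1*5)) - 18*(-14)/5 = 0*(2*5*(-3 - 5)) - 1*(-252/5) = 0*(2*5*(-8)) + 252/5 = 0*(-80) + 252/5 = 0 + 252/5 = 252/5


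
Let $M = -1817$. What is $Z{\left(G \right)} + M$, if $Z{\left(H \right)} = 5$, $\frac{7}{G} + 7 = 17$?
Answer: $-1812$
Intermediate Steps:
$G = \frac{7}{10}$ ($G = \frac{7}{-7 + 17} = \frac{7}{10} \approx 0.7$)
$Z{\left(G \right)} + M = 5 - 1817 = -1812$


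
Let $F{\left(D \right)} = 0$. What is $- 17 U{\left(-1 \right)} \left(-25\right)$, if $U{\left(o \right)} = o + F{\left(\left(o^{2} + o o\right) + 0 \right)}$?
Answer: $-425$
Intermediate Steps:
$U{\left(o \right)} = o$ ($U{\left(o \right)} = o + 0 = o$)
$- 17 U{\left(-1 \right)} \left(-25\right) = \left(-17\right) \left(-1\right) \left(-25\right) = 17 \left(-25\right) = -425$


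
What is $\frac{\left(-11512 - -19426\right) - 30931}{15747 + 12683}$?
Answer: $- \frac{23017}{28430} \approx -0.8096$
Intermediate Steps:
$\frac{\left(-11512 - -19426\right) - 30931}{15747 + 12683} = \frac{\left(-11512 + 19426\right) - 30931}{28430} = \left(7914 - 30931\right) \frac{1}{28430} = \left(-23017\right) \frac{1}{28430} = - \frac{23017}{28430}$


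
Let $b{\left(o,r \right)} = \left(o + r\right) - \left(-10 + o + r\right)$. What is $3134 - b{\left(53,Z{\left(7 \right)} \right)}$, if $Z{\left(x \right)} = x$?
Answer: $3124$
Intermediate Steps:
$b{\left(o,r \right)} = 10$ ($b{\left(o,r \right)} = \left(o + r\right) - \left(-10 + o + r\right) = 10$)
$3134 - b{\left(53,Z{\left(7 \right)} \right)} = 3134 - 10 = 3124$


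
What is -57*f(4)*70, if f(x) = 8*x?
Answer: -127680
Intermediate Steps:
-57*f(4)*70 = -456*4*70 = -57*32*70 = -1824*70 = -127680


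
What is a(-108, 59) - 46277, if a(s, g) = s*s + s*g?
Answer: -40985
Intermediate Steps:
a(s, g) = s² + g*s
a(-108, 59) - 46277 = -108*(59 - 108) - 46277 = -108*(-49) - 46277 = 5292 - 46277 = -40985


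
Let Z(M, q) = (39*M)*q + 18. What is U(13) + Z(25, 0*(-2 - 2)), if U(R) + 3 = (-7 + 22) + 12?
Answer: 42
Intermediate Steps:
U(R) = 24 (U(R) = -3 + ((-7 + 22) + 12) = -3 + (15 + 12) = -3 + 27 = 24)
Z(M, q) = 18 + 39*M*q (Z(M, q) = 39*M*q + 18 = 18 + 39*M*q)
U(13) + Z(25, 0*(-2 - 2)) = 24 + (18 + 39*25*(0*(-2 - 2))) = 24 + (18 + 39*25*(0*(-4))) = 24 + (18 + 39*25*0) = 24 + (18 + 0) = 24 + 18 = 42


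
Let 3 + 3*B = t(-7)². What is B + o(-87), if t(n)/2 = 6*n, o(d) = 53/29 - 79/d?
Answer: 204775/87 ≈ 2353.7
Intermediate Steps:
o(d) = 53/29 - 79/d (o(d) = 53*(1/29) - 79/d = 53/29 - 79/d)
t(n) = 12*n (t(n) = 2*(6*n) = 12*n)
B = 2351 (B = -1 + (12*(-7))²/3 = -1 + (⅓)*(-84)² = -1 + (⅓)*7056 = -1 + 2352 = 2351)
B + o(-87) = 2351 + (53/29 - 79/(-87)) = 2351 + (53/29 - 79*(-1/87)) = 2351 + (53/29 + 79/87) = 2351 + 238/87 = 204775/87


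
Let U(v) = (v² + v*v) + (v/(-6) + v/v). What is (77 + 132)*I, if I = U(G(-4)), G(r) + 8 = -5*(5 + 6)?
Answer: 3322891/2 ≈ 1.6614e+6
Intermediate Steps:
G(r) = -63 (G(r) = -8 - 5*(5 + 6) = -8 - 5*11 = -8 - 55 = -63)
U(v) = 1 + 2*v² - v/6 (U(v) = (v² + v²) + (v*(-⅙) + 1) = 2*v² + (-v/6 + 1) = 2*v² + (1 - v/6) = 1 + 2*v² - v/6)
I = 15899/2 (I = 1 + 2*(-63)² - ⅙*(-63) = 1 + 2*3969 + 21/2 = 1 + 7938 + 21/2 = 15899/2 ≈ 7949.5)
(77 + 132)*I = (77 + 132)*(15899/2) = 209*(15899/2) = 3322891/2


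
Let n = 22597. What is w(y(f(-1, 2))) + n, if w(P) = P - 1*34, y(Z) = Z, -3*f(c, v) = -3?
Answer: 22564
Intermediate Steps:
f(c, v) = 1 (f(c, v) = -⅓*(-3) = 1)
w(P) = -34 + P (w(P) = P - 34 = -34 + P)
w(y(f(-1, 2))) + n = (-34 + 1) + 22597 = -33 + 22597 = 22564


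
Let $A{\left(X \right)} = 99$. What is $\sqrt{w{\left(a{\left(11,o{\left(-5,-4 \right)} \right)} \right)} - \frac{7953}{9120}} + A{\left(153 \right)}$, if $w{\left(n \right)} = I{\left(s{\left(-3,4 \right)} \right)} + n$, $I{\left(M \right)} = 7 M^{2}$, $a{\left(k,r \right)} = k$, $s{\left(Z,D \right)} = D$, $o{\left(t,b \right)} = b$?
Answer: $99 + \frac{\sqrt{70541110}}{760} \approx 110.05$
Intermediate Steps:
$w{\left(n \right)} = 112 + n$ ($w{\left(n \right)} = 7 \cdot 4^{2} + n = 7 \cdot 16 + n = 112 + n$)
$\sqrt{w{\left(a{\left(11,o{\left(-5,-4 \right)} \right)} \right)} - \frac{7953}{9120}} + A{\left(153 \right)} = \sqrt{\left(112 + 11\right) - \frac{7953}{9120}} + 99 = \sqrt{123 - \frac{2651}{3040}} + 99 = \sqrt{\frac{371269}{3040}} + 99 = \frac{\sqrt{70541110}}{760} + 99 = 99 + \frac{\sqrt{70541110}}{760}$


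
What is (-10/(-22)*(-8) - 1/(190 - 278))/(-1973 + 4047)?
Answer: -29/16592 ≈ -0.0017478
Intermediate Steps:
(-10/(-22)*(-8) - 1/(190 - 278))/(-1973 + 4047) = (-10*(-1/22)*(-8) - 1/(-88))/2074 = ((5/11)*(-8) - 1*(-1/88))/2074 = (-40/11 + 1/88)/2074 = (1/2074)*(-29/8) = -29/16592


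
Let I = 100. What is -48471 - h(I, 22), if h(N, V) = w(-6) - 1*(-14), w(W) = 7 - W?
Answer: -48498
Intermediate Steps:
h(N, V) = 27 (h(N, V) = (7 - 1*(-6)) - 1*(-14) = (7 + 6) + 14 = 13 + 14 = 27)
-48471 - h(I, 22) = -48471 - 1*27 = -48471 - 27 = -48498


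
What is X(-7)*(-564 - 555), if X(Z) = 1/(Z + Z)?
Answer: 1119/14 ≈ 79.929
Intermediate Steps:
X(Z) = 1/(2*Z)
X(-7)*(-564 - 555) = ((½)/(-7))*(-564 - 555) = ((½)*(-⅐))*(-1119) = -1/14*(-1119) = 1119/14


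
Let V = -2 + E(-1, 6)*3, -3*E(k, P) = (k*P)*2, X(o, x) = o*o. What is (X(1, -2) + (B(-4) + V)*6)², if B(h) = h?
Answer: 1369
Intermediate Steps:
X(o, x) = o²
E(k, P) = -2*P*k/3 (E(k, P) = -k*P*2/3 = -P*k*2/3 = -2*P*k/3)
V = 10 (V = -2 - ⅔*6*(-1)*3 = -2 + 4*3 = -2 + 12 = 10)
(X(1, -2) + (B(-4) + V)*6)² = (1² + (-4 + 10)*6)² = (1 + 6*6)² = (1 + 36)² = 37² = 1369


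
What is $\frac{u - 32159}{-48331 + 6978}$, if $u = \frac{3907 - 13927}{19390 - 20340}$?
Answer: $\frac{234931}{302195} \approx 0.77742$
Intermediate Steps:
$u = \frac{1002}{95}$ ($u = - \frac{10020}{-950} = \left(-10020\right) \left(- \frac{1}{950}\right) = \frac{1002}{95} \approx 10.547$)
$\frac{u - 32159}{-48331 + 6978} = \frac{\frac{1002}{95} - 32159}{-48331 + 6978} = - \frac{3054103}{95 \left(-41353\right)} = \left(- \frac{3054103}{95}\right) \left(- \frac{1}{41353}\right) = \frac{234931}{302195}$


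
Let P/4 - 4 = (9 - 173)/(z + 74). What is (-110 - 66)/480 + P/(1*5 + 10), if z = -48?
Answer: -383/390 ≈ -0.98205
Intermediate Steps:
P = -120/13 (P = 16 + 4*((9 - 173)/(-48 + 74)) = 16 + 4*(-164/26) = 16 + 4*(-164*1/26) = 16 + 4*(-82/13) = 16 - 328/13 = -120/13 ≈ -9.2308)
(-110 - 66)/480 + P/(1*5 + 10) = (-110 - 66)/480 - 120/(13*(1*5 + 10)) = -176*1/480 - 120/(13*(5 + 10)) = -11/30 - 120/13/15 = -11/30 - 120/13*1/15 = -11/30 - 8/13 = -383/390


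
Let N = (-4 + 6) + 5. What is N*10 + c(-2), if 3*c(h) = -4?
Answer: 206/3 ≈ 68.667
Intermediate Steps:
N = 7 (N = 2 + 5 = 7)
c(h) = -4/3 (c(h) = (⅓)*(-4) = -4/3)
N*10 + c(-2) = 7*10 - 4/3 = 70 - 4/3 = 206/3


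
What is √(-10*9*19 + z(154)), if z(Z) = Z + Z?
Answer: I*√1402 ≈ 37.443*I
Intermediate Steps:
z(Z) = 2*Z
√(-10*9*19 + z(154)) = √(-10*9*19 + 2*154) = √(-90*19 + 308) = √(-1710 + 308) = √(-1402) = I*√1402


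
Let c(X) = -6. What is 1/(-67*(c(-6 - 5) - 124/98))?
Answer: 49/23852 ≈ 0.0020543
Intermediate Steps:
1/(-67*(c(-6 - 5) - 124/98)) = 1/(-67*(-6 - 124/98)) = 1/(-67*(-6 - 124*1/98)) = 1/(-67*(-6 - 62/49)) = 1/(-67*(-356/49)) = 1/(23852/49) = 49/23852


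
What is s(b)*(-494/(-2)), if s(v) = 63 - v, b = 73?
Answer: -2470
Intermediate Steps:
s(b)*(-494/(-2)) = (63 - 1*73)*(-494/(-2)) = (63 - 73)*(-494*(-½)) = -10*247 = -2470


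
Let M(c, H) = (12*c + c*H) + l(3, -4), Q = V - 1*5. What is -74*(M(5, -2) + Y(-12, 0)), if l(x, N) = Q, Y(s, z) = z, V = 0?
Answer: -3330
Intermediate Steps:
Q = -5 (Q = 0 - 1*5 = 0 - 5 = -5)
l(x, N) = -5
M(c, H) = -5 + 12*c + H*c (M(c, H) = (12*c + c*H) - 5 = (12*c + H*c) - 5 = -5 + 12*c + H*c)
-74*(M(5, -2) + Y(-12, 0)) = -74*((-5 + 12*5 - 2*5) + 0) = -74*((-5 + 60 - 10) + 0) = -74*(45 + 0) = -74*45 = -3330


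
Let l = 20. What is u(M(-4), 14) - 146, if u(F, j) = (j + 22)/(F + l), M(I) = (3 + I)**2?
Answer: -1010/7 ≈ -144.29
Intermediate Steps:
u(F, j) = (22 + j)/(20 + F) (u(F, j) = (j + 22)/(F + 20) = (22 + j)/(20 + F))
u(M(-4), 14) - 146 = (22 + 14)/(20 + (3 - 4)**2) - 146 = 36/(20 + (-1)**2) - 146 = 36/(20 + 1) - 146 = 36/21 - 146 = (1/21)*36 - 146 = 12/7 - 146 = -1010/7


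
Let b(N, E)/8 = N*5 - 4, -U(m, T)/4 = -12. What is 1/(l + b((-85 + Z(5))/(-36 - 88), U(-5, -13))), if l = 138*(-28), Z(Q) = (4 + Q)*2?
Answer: -31/120106 ≈ -0.00025811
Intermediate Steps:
U(m, T) = 48 (U(m, T) = -4*(-12) = 48)
Z(Q) = 8 + 2*Q
b(N, E) = -32 + 40*N (b(N, E) = 8*(N*5 - 4) = 8*(5*N - 4) = 8*(-4 + 5*N) = -32 + 40*N)
l = -3864
1/(l + b((-85 + Z(5))/(-36 - 88), U(-5, -13))) = 1/(-3864 + (-32 + 40*((-85 + (8 + 2*5))/(-36 - 88)))) = 1/(-3864 + (-32 + 40*((-85 + (8 + 10))/(-124)))) = 1/(-3864 + (-32 + 40*((-85 + 18)*(-1/124)))) = 1/(-3864 + (-32 + 40*(-67*(-1/124)))) = 1/(-3864 + (-32 + 40*(67/124))) = 1/(-3864 + (-32 + 670/31)) = 1/(-3864 - 322/31) = 1/(-120106/31) = -31/120106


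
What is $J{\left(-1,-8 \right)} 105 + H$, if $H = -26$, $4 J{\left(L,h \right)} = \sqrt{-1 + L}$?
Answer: $-26 + \frac{105 i \sqrt{2}}{4} \approx -26.0 + 37.123 i$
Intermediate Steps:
$J{\left(L,h \right)} = \frac{\sqrt{-1 + L}}{4}$
$J{\left(-1,-8 \right)} 105 + H = \frac{\sqrt{-1 - 1}}{4} \cdot 105 - 26 = \frac{\sqrt{-2}}{4} \cdot 105 - 26 = \frac{i \sqrt{2}}{4} \cdot 105 - 26 = \frac{105 i \sqrt{2}}{4} - 26 = -26 + \frac{105 i \sqrt{2}}{4}$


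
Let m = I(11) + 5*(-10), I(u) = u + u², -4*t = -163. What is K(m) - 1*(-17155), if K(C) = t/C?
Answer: 5627003/328 ≈ 17156.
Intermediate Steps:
t = 163/4 (t = -¼*(-163) = 163/4 ≈ 40.750)
m = 82 (m = 11*(1 + 11) + 5*(-10) = 11*12 - 50 = 132 - 50 = 82)
K(C) = 163/(4*C)
K(m) - 1*(-17155) = (163/4)/82 - 1*(-17155) = (163/4)*(1/82) + 17155 = 163/328 + 17155 = 5627003/328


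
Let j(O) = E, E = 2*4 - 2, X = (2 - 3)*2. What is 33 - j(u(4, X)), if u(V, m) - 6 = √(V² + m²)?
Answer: 27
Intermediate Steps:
X = -2 (X = -1*2 = -2)
u(V, m) = 6 + √(V² + m²)
E = 6 (E = 8 - 2 = 6)
j(O) = 6
33 - j(u(4, X)) = 33 - 1*6 = 33 - 6 = 27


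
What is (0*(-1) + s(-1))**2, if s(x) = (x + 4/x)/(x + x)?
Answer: 25/4 ≈ 6.2500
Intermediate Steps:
s(x) = (x + 4/x)/(2*x) (s(x) = (x + 4/x)/((2*x)) = (x + 4/x)*(1/(2*x)) = (x + 4/x)/(2*x))
(0*(-1) + s(-1))**2 = (0*(-1) + (1/2 + 2/(-1)**2))**2 = (0 + (1/2 + 2*1))**2 = (0 + (1/2 + 2))**2 = (0 + 5/2)**2 = (5/2)**2 = 25/4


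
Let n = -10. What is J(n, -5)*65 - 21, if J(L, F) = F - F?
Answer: -21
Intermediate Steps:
J(L, F) = 0
J(n, -5)*65 - 21 = 0*65 - 21 = 0 - 21 = -21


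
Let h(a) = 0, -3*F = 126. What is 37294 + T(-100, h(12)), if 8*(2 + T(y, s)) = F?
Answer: 149147/4 ≈ 37287.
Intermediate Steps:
F = -42 (F = -⅓*126 = -42)
T(y, s) = -29/4 (T(y, s) = -2 + (⅛)*(-42) = -2 - 21/4 = -29/4)
37294 + T(-100, h(12)) = 37294 - 29/4 = 149147/4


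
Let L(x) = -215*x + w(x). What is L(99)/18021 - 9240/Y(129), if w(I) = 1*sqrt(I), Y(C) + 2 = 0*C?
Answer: 27745245/6007 + sqrt(11)/6007 ≈ 4618.8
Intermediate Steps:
Y(C) = -2 (Y(C) = -2 + 0*C = -2 + 0 = -2)
w(I) = sqrt(I)
L(x) = sqrt(x) - 215*x (L(x) = -215*x + sqrt(x) = sqrt(x) - 215*x)
L(99)/18021 - 9240/Y(129) = (sqrt(99) - 215*99)/18021 - 9240/(-2) = (3*sqrt(11) - 21285)*(1/18021) - 9240*(-1/2) = (-21285 + 3*sqrt(11))*(1/18021) + 4620 = (-7095/6007 + sqrt(11)/6007) + 4620 = 27745245/6007 + sqrt(11)/6007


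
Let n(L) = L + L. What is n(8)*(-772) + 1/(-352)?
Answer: -4347905/352 ≈ -12352.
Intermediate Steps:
n(L) = 2*L
n(8)*(-772) + 1/(-352) = (2*8)*(-772) + 1/(-352) = 16*(-772) - 1/352 = -12352 - 1/352 = -4347905/352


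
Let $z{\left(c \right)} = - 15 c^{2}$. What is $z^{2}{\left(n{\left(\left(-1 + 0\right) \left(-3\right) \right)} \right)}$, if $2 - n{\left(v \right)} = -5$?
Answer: $540225$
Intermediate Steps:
$n{\left(v \right)} = 7$ ($n{\left(v \right)} = 2 - -5 = 2 + 5 = 7$)
$z^{2}{\left(n{\left(\left(-1 + 0\right) \left(-3\right) \right)} \right)} = \left(- 15 \cdot 7^{2}\right)^{2} = \left(\left(-15\right) 49\right)^{2} = \left(-735\right)^{2} = 540225$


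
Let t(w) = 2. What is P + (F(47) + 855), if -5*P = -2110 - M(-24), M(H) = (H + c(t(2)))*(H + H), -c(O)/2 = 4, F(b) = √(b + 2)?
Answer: 7956/5 ≈ 1591.2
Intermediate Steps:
F(b) = √(2 + b)
c(O) = -8 (c(O) = -2*4 = -8)
M(H) = 2*H*(-8 + H) (M(H) = (H - 8)*(H + H) = (-8 + H)*(2*H) = 2*H*(-8 + H))
P = 3646/5 (P = -(-2110 - 2*(-24)*(-8 - 24))/5 = -(-2110 - 2*(-24)*(-32))/5 = -(-2110 - 1*1536)/5 = -(-2110 - 1536)/5 = -⅕*(-3646) = 3646/5 ≈ 729.20)
P + (F(47) + 855) = 3646/5 + (√(2 + 47) + 855) = 3646/5 + (√49 + 855) = 3646/5 + (7 + 855) = 3646/5 + 862 = 7956/5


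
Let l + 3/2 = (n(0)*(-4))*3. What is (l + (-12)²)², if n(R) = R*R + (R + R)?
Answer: 81225/4 ≈ 20306.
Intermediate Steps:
n(R) = R² + 2*R
l = -3/2 (l = -3/2 + ((0*(2 + 0))*(-4))*3 = -3/2 + ((0*2)*(-4))*3 = -3/2 + (0*(-4))*3 = -3/2 + 0*3 = -3/2 + 0 = -3/2 ≈ -1.5000)
(l + (-12)²)² = (-3/2 + (-12)²)² = (-3/2 + 144)² = (285/2)² = 81225/4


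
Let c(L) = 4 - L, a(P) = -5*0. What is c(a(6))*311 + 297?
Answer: 1541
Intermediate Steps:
a(P) = 0
c(a(6))*311 + 297 = (4 - 1*0)*311 + 297 = (4 + 0)*311 + 297 = 4*311 + 297 = 1244 + 297 = 1541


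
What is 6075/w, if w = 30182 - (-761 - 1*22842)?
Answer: 1215/10757 ≈ 0.11295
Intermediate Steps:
w = 53785 (w = 30182 - (-761 - 22842) = 30182 - 1*(-23603) = 30182 + 23603 = 53785)
6075/w = 6075/53785 = 6075*(1/53785) = 1215/10757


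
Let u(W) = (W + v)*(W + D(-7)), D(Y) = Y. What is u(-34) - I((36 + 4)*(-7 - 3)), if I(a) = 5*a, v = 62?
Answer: 852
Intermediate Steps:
u(W) = (-7 + W)*(62 + W) (u(W) = (W + 62)*(W - 7) = (62 + W)*(-7 + W) = (-7 + W)*(62 + W))
u(-34) - I((36 + 4)*(-7 - 3)) = (-434 + (-34)**2 + 55*(-34)) - 5*(36 + 4)*(-7 - 3) = (-434 + 1156 - 1870) - 5*40*(-10) = -1148 - 5*(-400) = -1148 - 1*(-2000) = -1148 + 2000 = 852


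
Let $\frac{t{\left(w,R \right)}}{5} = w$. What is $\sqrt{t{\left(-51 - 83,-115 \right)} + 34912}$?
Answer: $\sqrt{34242} \approx 185.05$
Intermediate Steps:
$t{\left(w,R \right)} = 5 w$
$\sqrt{t{\left(-51 - 83,-115 \right)} + 34912} = \sqrt{5 \left(-51 - 83\right) + 34912} = \sqrt{5 \left(-134\right) + 34912} = \sqrt{-670 + 34912} = \sqrt{34242}$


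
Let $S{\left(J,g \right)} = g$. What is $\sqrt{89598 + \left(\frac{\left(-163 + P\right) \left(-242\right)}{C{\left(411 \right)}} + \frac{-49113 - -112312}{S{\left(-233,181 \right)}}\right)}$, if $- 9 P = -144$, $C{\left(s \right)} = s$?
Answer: $\frac{\sqrt{55360943243099}}{24797} \approx 300.06$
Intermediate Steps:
$P = 16$ ($P = \left(- \frac{1}{9}\right) \left(-144\right) = 16$)
$\sqrt{89598 + \left(\frac{\left(-163 + P\right) \left(-242\right)}{C{\left(411 \right)}} + \frac{-49113 - -112312}{S{\left(-233,181 \right)}}\right)} = \sqrt{89598 + \left(\frac{\left(-163 + 16\right) \left(-242\right)}{411} + \frac{-49113 - -112312}{181}\right)} = \sqrt{89598 + \left(\left(-147\right) \left(-242\right) \frac{1}{411} + \left(-49113 + 112312\right) \frac{1}{181}\right)} = \sqrt{89598 + \left(35574 \cdot \frac{1}{411} + 63199 \cdot \frac{1}{181}\right)} = \sqrt{89598 + \left(\frac{11858}{137} + \frac{63199}{181}\right)} = \sqrt{89598 + \frac{10804561}{24797}} = \sqrt{\frac{2232566167}{24797}} = \frac{\sqrt{55360943243099}}{24797}$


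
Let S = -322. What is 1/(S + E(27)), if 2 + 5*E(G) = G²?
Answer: -5/883 ≈ -0.0056625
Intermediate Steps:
E(G) = -⅖ + G²/5
1/(S + E(27)) = 1/(-322 + (-⅖ + (⅕)*27²)) = 1/(-322 + (-⅖ + (⅕)*729)) = 1/(-322 + (-⅖ + 729/5)) = 1/(-322 + 727/5) = 1/(-883/5) = -5/883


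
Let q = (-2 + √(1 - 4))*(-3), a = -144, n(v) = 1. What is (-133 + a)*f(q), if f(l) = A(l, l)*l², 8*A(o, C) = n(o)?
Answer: -2493/8 + 2493*I*√3/2 ≈ -311.63 + 2159.0*I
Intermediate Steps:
A(o, C) = ⅛ (A(o, C) = (⅛)*1 = ⅛)
q = 6 - 3*I*√3 (q = (-2 + √(-3))*(-3) = (-2 + I*√3)*(-3) = 6 - 3*I*√3 ≈ 6.0 - 5.1962*I)
f(l) = l²/8
(-133 + a)*f(q) = (-133 - 144)*((6 - 3*I*√3)²/8) = -277*(6 - 3*I*√3)²/8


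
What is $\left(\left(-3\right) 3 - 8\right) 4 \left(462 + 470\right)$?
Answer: $-63376$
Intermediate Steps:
$\left(\left(-3\right) 3 - 8\right) 4 \left(462 + 470\right) = \left(-9 - 8\right) 4 \cdot 932 = \left(-17\right) 4 \cdot 932 = \left(-68\right) 932 = -63376$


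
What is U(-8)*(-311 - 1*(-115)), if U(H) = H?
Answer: 1568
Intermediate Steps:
U(-8)*(-311 - 1*(-115)) = -8*(-311 - 1*(-115)) = -8*(-311 + 115) = -8*(-196) = 1568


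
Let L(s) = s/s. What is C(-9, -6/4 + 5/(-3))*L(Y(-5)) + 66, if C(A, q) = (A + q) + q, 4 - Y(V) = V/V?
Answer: 152/3 ≈ 50.667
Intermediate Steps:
Y(V) = 3 (Y(V) = 4 - V/V = 4 - 1*1 = 4 - 1 = 3)
C(A, q) = A + 2*q
L(s) = 1
C(-9, -6/4 + 5/(-3))*L(Y(-5)) + 66 = (-9 + 2*(-6/4 + 5/(-3)))*1 + 66 = (-9 + 2*(-6*¼ + 5*(-⅓)))*1 + 66 = (-9 + 2*(-3/2 - 5/3))*1 + 66 = (-9 + 2*(-19/6))*1 + 66 = (-9 - 19/3)*1 + 66 = -46/3*1 + 66 = -46/3 + 66 = 152/3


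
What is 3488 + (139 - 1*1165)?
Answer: 2462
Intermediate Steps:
3488 + (139 - 1*1165) = 3488 + (139 - 1165) = 3488 - 1026 = 2462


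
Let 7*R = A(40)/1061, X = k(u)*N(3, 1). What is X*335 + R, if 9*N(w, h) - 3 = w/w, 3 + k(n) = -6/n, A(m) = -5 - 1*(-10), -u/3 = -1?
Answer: -49760855/66843 ≈ -744.44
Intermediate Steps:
u = 3 (u = -3*(-1) = 3)
A(m) = 5 (A(m) = -5 + 10 = 5)
k(n) = -3 - 6/n
N(w, h) = 4/9 (N(w, h) = ⅓ + (w/w)/9 = ⅓ + (⅑)*1 = ⅓ + ⅑ = 4/9)
X = -20/9 (X = (-3 - 6/3)*(4/9) = (-3 - 6*⅓)*(4/9) = (-3 - 2)*(4/9) = -5*4/9 = -20/9 ≈ -2.2222)
R = 5/7427 (R = (5/1061)/7 = (5*(1/1061))/7 = (⅐)*(5/1061) = 5/7427 ≈ 0.00067322)
X*335 + R = -20/9*335 + 5/7427 = -6700/9 + 5/7427 = -49760855/66843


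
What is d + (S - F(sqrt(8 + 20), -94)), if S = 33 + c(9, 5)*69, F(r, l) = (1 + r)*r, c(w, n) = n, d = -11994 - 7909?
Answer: -19553 - 2*sqrt(7) ≈ -19558.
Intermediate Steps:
d = -19903
F(r, l) = r*(1 + r)
S = 378 (S = 33 + 5*69 = 33 + 345 = 378)
d + (S - F(sqrt(8 + 20), -94)) = -19903 + (378 - sqrt(8 + 20)*(1 + sqrt(8 + 20))) = -19903 + (378 - sqrt(28)*(1 + sqrt(28))) = -19903 + (378 - 2*sqrt(7)*(1 + 2*sqrt(7))) = -19525 - 2*sqrt(7)*(1 + 2*sqrt(7))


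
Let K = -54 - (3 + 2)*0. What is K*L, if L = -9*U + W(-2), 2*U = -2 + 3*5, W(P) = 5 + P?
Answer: 2997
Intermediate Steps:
U = 13/2 (U = (-2 + 3*5)/2 = (-2 + 15)/2 = (1/2)*13 = 13/2 ≈ 6.5000)
L = -111/2 (L = -9*13/2 + (5 - 2) = -117/2 + 3 = -111/2 ≈ -55.500)
K = -54 (K = -54 - 5*0 = -54 - 1*0 = -54 + 0 = -54)
K*L = -54*(-111/2) = 2997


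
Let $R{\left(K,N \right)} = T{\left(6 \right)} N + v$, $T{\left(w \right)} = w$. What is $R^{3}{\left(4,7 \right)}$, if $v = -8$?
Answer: $39304$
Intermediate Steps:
$R{\left(K,N \right)} = -8 + 6 N$ ($R{\left(K,N \right)} = 6 N - 8 = -8 + 6 N$)
$R^{3}{\left(4,7 \right)} = \left(-8 + 6 \cdot 7\right)^{3} = \left(-8 + 42\right)^{3} = 34^{3} = 39304$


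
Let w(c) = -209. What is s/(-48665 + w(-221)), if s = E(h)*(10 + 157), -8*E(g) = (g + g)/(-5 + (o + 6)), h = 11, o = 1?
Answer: 1837/390992 ≈ 0.0046983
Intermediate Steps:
E(g) = -g/8 (E(g) = -(g + g)/(8*(-5 + (1 + 6))) = -2*g/(8*(-5 + 7)) = -2*g/(8*2) = -g/8)
s = -1837/8 (s = (-⅛*11)*(10 + 157) = -11/8*167 = -1837/8 ≈ -229.63)
s/(-48665 + w(-221)) = -1837/(8*(-48665 - 209)) = -1837/8/(-48874) = -1837/8*(-1/48874) = 1837/390992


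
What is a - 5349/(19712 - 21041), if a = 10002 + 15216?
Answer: 11173357/443 ≈ 25222.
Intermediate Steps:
a = 25218
a - 5349/(19712 - 21041) = 25218 - 5349/(19712 - 21041) = 25218 - 5349/(-1329) = 25218 - 5349*(-1/1329) = 25218 + 1783/443 = 11173357/443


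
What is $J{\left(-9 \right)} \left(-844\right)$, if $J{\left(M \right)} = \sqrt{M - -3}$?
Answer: $- 844 i \sqrt{6} \approx - 2067.4 i$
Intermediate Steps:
$J{\left(M \right)} = \sqrt{3 + M}$ ($J{\left(M \right)} = \sqrt{M + 3} = \sqrt{3 + M}$)
$J{\left(-9 \right)} \left(-844\right) = \sqrt{3 - 9} \left(-844\right) = \sqrt{-6} \left(-844\right) = i \sqrt{6} \left(-844\right) = - 844 i \sqrt{6}$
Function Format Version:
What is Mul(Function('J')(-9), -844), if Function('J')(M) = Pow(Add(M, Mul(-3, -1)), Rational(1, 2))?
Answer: Mul(-844, I, Pow(6, Rational(1, 2))) ≈ Mul(-2067.4, I)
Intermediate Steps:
Function('J')(M) = Pow(Add(3, M), Rational(1, 2)) (Function('J')(M) = Pow(Add(M, 3), Rational(1, 2)) = Pow(Add(3, M), Rational(1, 2)))
Mul(Function('J')(-9), -844) = Mul(Pow(Add(3, -9), Rational(1, 2)), -844) = Mul(Pow(-6, Rational(1, 2)), -844) = Mul(Mul(I, Pow(6, Rational(1, 2))), -844) = Mul(-844, I, Pow(6, Rational(1, 2)))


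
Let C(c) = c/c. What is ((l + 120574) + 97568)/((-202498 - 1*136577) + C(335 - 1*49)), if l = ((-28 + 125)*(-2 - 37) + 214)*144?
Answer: 147897/169537 ≈ 0.87236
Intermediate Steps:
C(c) = 1
l = -513936 (l = (97*(-39) + 214)*144 = (-3783 + 214)*144 = -3569*144 = -513936)
((l + 120574) + 97568)/((-202498 - 1*136577) + C(335 - 1*49)) = ((-513936 + 120574) + 97568)/((-202498 - 1*136577) + 1) = (-393362 + 97568)/((-202498 - 136577) + 1) = -295794/(-339075 + 1) = -295794/(-339074) = -295794*(-1/339074) = 147897/169537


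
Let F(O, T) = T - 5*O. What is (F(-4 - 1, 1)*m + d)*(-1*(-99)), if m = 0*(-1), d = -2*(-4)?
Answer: 792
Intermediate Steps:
d = 8
m = 0
(F(-4 - 1, 1)*m + d)*(-1*(-99)) = ((1 - 5*(-4 - 1))*0 + 8)*(-1*(-99)) = ((1 - 5*(-5))*0 + 8)*99 = ((1 + 25)*0 + 8)*99 = (26*0 + 8)*99 = (0 + 8)*99 = 8*99 = 792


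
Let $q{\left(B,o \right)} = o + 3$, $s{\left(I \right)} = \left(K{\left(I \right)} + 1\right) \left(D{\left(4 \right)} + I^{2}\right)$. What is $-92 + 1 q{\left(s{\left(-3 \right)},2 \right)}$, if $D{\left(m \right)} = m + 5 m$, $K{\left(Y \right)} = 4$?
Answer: $-87$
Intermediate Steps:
$D{\left(m \right)} = 6 m$
$s{\left(I \right)} = 120 + 5 I^{2}$ ($s{\left(I \right)} = \left(4 + 1\right) \left(6 \cdot 4 + I^{2}\right) = 5 \left(24 + I^{2}\right) = 120 + 5 I^{2}$)
$q{\left(B,o \right)} = 3 + o$
$-92 + 1 q{\left(s{\left(-3 \right)},2 \right)} = -92 + 1 \left(3 + 2\right) = -92 + 1 \cdot 5 = -92 + 5 = -87$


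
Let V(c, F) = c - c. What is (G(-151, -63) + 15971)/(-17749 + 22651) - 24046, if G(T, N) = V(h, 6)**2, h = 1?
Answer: -117857521/4902 ≈ -24043.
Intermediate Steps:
V(c, F) = 0
G(T, N) = 0 (G(T, N) = 0**2 = 0)
(G(-151, -63) + 15971)/(-17749 + 22651) - 24046 = (0 + 15971)/(-17749 + 22651) - 24046 = 15971/4902 - 24046 = -117857521/4902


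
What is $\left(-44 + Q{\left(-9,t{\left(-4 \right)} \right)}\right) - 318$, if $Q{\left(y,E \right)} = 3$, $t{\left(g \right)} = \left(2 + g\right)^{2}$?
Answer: $-359$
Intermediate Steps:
$\left(-44 + Q{\left(-9,t{\left(-4 \right)} \right)}\right) - 318 = \left(-44 + 3\right) - 318 = -41 - 318 = -359$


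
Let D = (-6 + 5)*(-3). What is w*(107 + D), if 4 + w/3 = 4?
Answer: 0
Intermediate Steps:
w = 0 (w = -12 + 3*4 = -12 + 12 = 0)
D = 3 (D = -1*(-3) = 3)
w*(107 + D) = 0*(107 + 3) = 0*110 = 0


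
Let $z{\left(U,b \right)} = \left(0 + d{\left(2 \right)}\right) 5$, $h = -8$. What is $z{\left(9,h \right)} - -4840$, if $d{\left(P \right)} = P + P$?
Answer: $4860$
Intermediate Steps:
$d{\left(P \right)} = 2 P$
$z{\left(U,b \right)} = 20$ ($z{\left(U,b \right)} = \left(0 + 2 \cdot 2\right) 5 = \left(0 + 4\right) 5 = 4 \cdot 5 = 20$)
$z{\left(9,h \right)} - -4840 = 20 - -4840 = 20 + 4840 = 4860$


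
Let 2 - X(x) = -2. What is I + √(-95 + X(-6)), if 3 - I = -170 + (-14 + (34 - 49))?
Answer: 202 + I*√91 ≈ 202.0 + 9.5394*I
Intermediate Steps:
X(x) = 4 (X(x) = 2 - 1*(-2) = 2 + 2 = 4)
I = 202 (I = 3 - (-170 + (-14 + (34 - 49))) = 3 - (-170 + (-14 - 15)) = 3 - (-170 - 29) = 3 - 1*(-199) = 3 + 199 = 202)
I + √(-95 + X(-6)) = 202 + √(-95 + 4) = 202 + √(-91) = 202 + I*√91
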